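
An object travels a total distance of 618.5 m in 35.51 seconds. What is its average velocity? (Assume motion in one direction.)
v_avg = Δd / Δt = 618.5 / 35.51 = 17.42 m/s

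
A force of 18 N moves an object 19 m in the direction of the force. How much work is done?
W = Fd = 18×19 = 342.0 J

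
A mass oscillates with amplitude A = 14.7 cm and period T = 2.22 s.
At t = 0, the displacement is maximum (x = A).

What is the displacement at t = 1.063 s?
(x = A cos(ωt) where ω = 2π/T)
ω = 2π/T = 2π/2.22 = 2.83 rad/s
x = A cos(ωt) = 14.7×cos(2.83×1.063) = -14.57 cm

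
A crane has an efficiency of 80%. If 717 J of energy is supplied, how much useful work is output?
W_out = η × W_in = 0.8 × 717 = 573.6 J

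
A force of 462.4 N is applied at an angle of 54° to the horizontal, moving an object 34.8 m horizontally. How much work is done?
W = Fd cosθ = 462.4×34.8×cos(54°) = 9458.4 J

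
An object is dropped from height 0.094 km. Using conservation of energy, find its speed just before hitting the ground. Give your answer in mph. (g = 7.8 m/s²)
mgh = ½mv² → v = √(2gh) = √(2×7.8×94) = 38.29 m/s = 85.66 mph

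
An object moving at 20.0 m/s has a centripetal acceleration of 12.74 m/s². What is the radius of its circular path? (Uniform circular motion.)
r = v²/a_c = 20.0²/12.74 = 31.4 m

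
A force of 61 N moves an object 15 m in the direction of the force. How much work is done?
W = Fd = 61×15 = 915.0 J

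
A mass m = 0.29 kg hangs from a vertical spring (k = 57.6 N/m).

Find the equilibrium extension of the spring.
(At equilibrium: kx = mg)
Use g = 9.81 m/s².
x_eq = mg/k = 0.29×9.81/57.6 = 0.04939 m = 4.939 cm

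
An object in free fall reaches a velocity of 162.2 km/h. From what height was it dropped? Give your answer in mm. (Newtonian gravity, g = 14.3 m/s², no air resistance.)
h = v²/(2g) (with unit conversion) = 70980.0 mm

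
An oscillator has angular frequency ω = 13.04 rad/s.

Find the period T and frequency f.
T = 2π/ω = 2π/13.04 = 0.4818 s; f = ω/2π = 2.075 Hz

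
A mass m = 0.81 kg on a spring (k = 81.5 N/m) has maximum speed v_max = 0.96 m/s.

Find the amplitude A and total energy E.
½mv²_max = ½kA² → A = v_max√(m/k) = 0.96×√(0.81/81.5) = 0.09571 m = 9.571 cm
E = ½mv²_max = ½×0.81×0.96² = 0.3732 J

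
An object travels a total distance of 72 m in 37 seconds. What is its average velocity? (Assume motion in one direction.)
v_avg = Δd / Δt = 72 / 37 = 1.95 m/s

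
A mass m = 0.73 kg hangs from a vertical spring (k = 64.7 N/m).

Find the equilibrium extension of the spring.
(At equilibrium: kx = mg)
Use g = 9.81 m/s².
x_eq = mg/k = 0.73×9.81/64.7 = 0.1107 m = 11.07 cm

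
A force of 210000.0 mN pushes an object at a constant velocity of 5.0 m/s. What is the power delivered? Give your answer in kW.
P = Fv = 210 N × 5 m/s = 1050 W = 1.05 kW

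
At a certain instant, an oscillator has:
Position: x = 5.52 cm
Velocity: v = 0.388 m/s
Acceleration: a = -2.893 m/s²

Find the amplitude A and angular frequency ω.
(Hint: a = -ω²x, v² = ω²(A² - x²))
a = −ω²x → ω = √(|a|/x) = √(2.893/0.0552) = 7.239 rad/s
v² = ω²(A² − x²) → A = √(x² + v²/ω²) = √(0.0552² + 0.388²/7.239²) = 0.07694 m = 7.694 cm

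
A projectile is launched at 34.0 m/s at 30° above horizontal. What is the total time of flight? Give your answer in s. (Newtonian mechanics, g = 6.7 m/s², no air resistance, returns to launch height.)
T = 2v₀sin(θ)/g = 5.075 s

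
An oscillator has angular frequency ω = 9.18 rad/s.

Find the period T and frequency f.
T = 2π/ω = 2π/9.18 = 0.6844 s; f = ω/2π = 1.461 Hz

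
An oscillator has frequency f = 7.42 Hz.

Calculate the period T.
T = 1/f = 1/7.42 = 0.1348 s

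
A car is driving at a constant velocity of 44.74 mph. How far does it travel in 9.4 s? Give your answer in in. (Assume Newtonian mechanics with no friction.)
d = vt (with unit conversion) = 7402.0 in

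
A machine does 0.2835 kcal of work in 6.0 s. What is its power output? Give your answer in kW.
P = W/t = 1186 J / 6 s = 197.7 W = 0.1977 kW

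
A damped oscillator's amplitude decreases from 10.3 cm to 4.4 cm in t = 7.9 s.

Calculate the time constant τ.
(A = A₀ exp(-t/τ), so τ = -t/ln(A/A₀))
A/A₀ = 4.4/10.3 = 0.4272; ln(A/A₀) = -0.8505
τ = −t/ln(A/A₀) = −7.9/-0.8505 = 9.288 s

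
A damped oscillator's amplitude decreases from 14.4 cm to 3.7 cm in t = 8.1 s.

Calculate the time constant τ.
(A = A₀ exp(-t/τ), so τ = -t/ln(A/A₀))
A/A₀ = 3.7/14.4 = 0.2569; ln(A/A₀) = -1.359
τ = −t/ln(A/A₀) = −8.1/-1.359 = 5.961 s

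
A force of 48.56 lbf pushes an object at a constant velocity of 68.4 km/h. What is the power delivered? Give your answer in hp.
P = Fv = 216 N × 19 m/s = 4104 W = 5.504 hp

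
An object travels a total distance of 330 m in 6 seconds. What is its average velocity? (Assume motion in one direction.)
v_avg = Δd / Δt = 330 / 6 = 55.0 m/s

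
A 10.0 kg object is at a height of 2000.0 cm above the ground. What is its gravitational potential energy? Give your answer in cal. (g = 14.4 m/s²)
PE = mgh = 10 kg × 14.4 m/s² × 20 m = 2880 J = 688.3 cal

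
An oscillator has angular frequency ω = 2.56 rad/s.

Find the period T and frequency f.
T = 2π/ω = 2π/2.56 = 2.454 s; f = ω/2π = 0.4074 Hz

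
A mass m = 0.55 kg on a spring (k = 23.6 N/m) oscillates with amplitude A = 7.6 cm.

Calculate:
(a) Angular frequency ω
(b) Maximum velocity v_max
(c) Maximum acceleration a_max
ω = √(k/m) = √(23.6/0.55) = 6.551 rad/s
v_max = ωA = 6.551×0.076 = 0.4978 m/s
a_max = ω²A = 6.551²×0.076 = 3.261 m/s²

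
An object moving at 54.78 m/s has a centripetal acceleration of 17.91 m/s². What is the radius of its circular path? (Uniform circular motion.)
r = v²/a_c = 54.78²/17.91 = 167.55 m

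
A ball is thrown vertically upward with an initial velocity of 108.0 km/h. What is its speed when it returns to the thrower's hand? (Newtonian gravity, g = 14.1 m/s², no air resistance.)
By conservation of energy, the ball returns at the same speed = 108.0 km/h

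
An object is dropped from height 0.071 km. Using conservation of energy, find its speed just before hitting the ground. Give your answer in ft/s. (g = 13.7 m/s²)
mgh = ½mv² → v = √(2gh) = √(2×13.7×71) = 44.11 m/s = 144.7 ft/s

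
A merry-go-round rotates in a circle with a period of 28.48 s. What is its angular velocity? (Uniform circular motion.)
ω = 2π/T = 2π/28.48 = 0.2206 rad/s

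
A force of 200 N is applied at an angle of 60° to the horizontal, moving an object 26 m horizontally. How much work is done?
W = Fd cosθ = 200×26×cos(60°) = 2600.0 J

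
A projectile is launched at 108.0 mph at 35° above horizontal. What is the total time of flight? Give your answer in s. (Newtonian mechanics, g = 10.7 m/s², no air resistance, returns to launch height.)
T = 2v₀sin(θ)/g (with unit conversion) = 5.176 s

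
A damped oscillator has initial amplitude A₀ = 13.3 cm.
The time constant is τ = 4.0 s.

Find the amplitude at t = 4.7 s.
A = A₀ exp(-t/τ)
A = A₀ exp(−t/τ) = 13.3×exp(−4.7/4.0) = 4.107 cm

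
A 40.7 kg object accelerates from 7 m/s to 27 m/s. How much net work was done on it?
W_net = ΔKE = ½m(v₂² − v₁²) = ½×40.7×(27² − 7²) = 13838.0 J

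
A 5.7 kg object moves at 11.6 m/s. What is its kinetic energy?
KE = ½mv² = ½×5.7×11.6² = 383.496 J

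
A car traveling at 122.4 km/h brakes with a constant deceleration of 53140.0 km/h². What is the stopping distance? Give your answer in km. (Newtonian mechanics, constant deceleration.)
d = v₀² / (2a) (with unit conversion) = 0.141 km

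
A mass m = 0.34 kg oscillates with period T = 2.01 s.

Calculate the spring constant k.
T = 2π√(m/k) → k = m(2π/T)² = 0.34×(2π/2.01)² = 3.322 N/m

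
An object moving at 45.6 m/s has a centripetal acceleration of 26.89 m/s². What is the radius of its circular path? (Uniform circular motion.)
r = v²/a_c = 45.6²/26.89 = 77.33 m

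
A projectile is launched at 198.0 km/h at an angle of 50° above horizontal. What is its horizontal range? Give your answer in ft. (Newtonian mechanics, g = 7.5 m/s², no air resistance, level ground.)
R = v₀² sin(2θ) / g (with unit conversion) = 1303.0 ft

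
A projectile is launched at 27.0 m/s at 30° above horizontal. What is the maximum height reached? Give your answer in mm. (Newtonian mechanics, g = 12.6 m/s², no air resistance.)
H = v₀²sin²(θ)/(2g) (with unit conversion) = 7232.0 mm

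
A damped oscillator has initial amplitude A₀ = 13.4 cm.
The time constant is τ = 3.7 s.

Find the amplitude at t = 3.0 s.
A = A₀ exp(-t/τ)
A = A₀ exp(−t/τ) = 13.4×exp(−3.0/3.7) = 5.956 cm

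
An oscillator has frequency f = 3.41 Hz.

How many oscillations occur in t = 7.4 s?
n = f×t = 3.41×7.4 = 25.23 oscillations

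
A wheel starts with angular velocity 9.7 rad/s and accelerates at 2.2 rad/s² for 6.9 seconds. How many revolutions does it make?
θ = ω₀t + ½αt² = 9.7×6.9 + ½×2.2×6.9² = 119.3 rad
Revolutions = θ/(2π) = 119.3/(2π) = 18.99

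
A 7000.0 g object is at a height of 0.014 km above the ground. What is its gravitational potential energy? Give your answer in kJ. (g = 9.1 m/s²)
PE = mgh = 7 kg × 9.1 m/s² × 14 m = 891.8 J = 0.8918 kJ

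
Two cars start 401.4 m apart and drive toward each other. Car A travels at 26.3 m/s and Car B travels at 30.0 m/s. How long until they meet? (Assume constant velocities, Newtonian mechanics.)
Combined speed: v_combined = 26.3 + 30.0 = 56.3 m/s
Time to meet: t = d/56.3 = 401.4/56.3 = 7.13 s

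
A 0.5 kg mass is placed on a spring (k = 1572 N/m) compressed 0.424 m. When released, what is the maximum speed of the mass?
½kx² = ½mv² → v = x√(k/m) = 0.424×√(1572/0.5) = 23.77 m/s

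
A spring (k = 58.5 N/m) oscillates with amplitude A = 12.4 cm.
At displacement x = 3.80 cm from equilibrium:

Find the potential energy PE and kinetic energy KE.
E_total = ½kA² = ½×58.5×(0.124)² = 0.4497 J
PE = ½kx² = ½×58.5×(0.038)² = 0.04224 J
KE = E_total − PE = 0.4075 J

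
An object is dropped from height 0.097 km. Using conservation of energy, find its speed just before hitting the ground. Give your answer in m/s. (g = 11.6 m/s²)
mgh = ½mv² → v = √(2gh) = √(2×11.6×97) = 47.44 m/s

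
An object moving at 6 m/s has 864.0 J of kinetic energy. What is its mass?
KE = ½mv² → m = 2KE/v² = 2×864.0/6² = 48.0 kg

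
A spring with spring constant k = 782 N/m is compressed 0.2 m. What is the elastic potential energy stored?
PE = ½kx² = ½×782×0.2² = 15.64 J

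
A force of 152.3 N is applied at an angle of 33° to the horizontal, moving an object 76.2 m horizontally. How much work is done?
W = Fd cosθ = 152.3×76.2×cos(33°) = 9733.0 J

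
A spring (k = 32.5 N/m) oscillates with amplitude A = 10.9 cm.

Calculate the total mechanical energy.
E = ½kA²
E = ½kA² = ½×32.5×(0.109)² = 0.1931 J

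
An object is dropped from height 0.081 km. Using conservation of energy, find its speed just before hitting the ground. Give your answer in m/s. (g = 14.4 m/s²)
mgh = ½mv² → v = √(2gh) = √(2×14.4×81) = 48.3 m/s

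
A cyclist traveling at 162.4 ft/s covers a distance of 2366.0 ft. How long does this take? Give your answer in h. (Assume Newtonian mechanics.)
t = d/v (with unit conversion) = 0.004047 h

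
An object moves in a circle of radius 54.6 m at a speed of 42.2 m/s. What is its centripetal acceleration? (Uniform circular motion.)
a_c = v²/r = 42.2²/54.6 = 1780.84/54.6 = 32.62 m/s²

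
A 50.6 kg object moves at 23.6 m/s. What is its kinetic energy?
KE = ½mv² = ½×50.6×23.6² = 14091.09 J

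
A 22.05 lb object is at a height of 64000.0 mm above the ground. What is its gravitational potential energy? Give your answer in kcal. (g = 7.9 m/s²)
PE = mgh = 10 kg × 7.9 m/s² × 64 m = 5057 J = 1.209 kcal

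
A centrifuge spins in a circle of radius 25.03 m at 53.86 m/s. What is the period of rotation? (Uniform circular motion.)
T = 2πr/v = 2π×25.03/53.86 = 2.92 s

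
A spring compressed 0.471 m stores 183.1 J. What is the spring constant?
PE = ½kx² → k = 2PE/x² = 2×183.1/0.471² = 1651.0 N/m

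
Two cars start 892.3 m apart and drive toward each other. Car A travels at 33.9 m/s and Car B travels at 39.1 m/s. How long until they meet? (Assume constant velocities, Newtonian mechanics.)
Combined speed: v_combined = 33.9 + 39.1 = 73 m/s
Time to meet: t = d/73 = 892.3/73 = 12.22 s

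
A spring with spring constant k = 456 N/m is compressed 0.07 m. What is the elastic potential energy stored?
PE = ½kx² = ½×456×0.07² = 1.117 J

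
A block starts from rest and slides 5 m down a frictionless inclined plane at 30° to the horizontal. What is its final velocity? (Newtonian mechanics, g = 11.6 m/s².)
a = g sin(θ) = 11.6 × sin(30°) = 5.8 m/s²
v = √(2ad) = √(2 × 5.8 × 5) = 7.62 m/s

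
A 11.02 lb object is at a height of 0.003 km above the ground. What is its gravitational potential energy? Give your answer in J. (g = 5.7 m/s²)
PE = mgh = 4.999 kg × 5.7 m/s² × 3 m = 85.48 J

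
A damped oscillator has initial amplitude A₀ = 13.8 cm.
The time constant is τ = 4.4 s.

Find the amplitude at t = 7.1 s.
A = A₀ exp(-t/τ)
A = A₀ exp(−t/τ) = 13.8×exp(−7.1/4.4) = 2.748 cm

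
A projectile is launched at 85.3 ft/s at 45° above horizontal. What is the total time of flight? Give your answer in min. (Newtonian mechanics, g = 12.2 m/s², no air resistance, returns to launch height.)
T = 2v₀sin(θ)/g (with unit conversion) = 0.05023 min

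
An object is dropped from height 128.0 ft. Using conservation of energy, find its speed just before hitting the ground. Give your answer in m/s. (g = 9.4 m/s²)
mgh = ½mv² → v = √(2gh) = √(2×9.4×39.01) = 27.08 m/s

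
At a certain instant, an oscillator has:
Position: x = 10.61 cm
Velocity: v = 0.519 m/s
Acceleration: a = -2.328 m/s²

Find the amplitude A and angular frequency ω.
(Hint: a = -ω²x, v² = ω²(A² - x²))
a = −ω²x → ω = √(|a|/x) = √(2.328/0.1061) = 4.684 rad/s
v² = ω²(A² − x²) → A = √(x² + v²/ω²) = √(0.1061² + 0.519²/4.684²) = 0.1534 m = 15.34 cm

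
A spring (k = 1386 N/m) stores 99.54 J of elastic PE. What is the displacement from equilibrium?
PE = ½kx² → x = √(2PE/k) = √(2×99.54/1386) = 0.379 m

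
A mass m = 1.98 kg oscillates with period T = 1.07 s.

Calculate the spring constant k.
T = 2π√(m/k) → k = m(2π/T)² = 1.98×(2π/1.07)² = 68.27 N/m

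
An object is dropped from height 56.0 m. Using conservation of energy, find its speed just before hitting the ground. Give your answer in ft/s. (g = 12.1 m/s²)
mgh = ½mv² → v = √(2gh) = √(2×12.1×56) = 36.81 m/s = 120.8 ft/s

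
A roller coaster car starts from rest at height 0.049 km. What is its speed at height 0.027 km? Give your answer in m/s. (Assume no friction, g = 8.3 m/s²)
mgh₁ = ½mv₂² + mgh₂ → v₂ = √(2g(h₁−h₂)) = √(2×8.3×(49−27)) = 19.11 m/s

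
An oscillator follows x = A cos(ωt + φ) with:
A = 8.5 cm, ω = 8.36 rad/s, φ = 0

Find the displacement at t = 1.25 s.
x = A cos(ωt + φ) = 8.5×cos(8.36×1.25 + 0) = -4.411 cm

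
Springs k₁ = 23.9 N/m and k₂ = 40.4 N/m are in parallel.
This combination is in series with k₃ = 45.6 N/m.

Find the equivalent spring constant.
k₁₂ = k₁ + k₂ = 64.3 N/m (parallel)
1/k_eq = 1/k₁₂ + 1/k₃ → k_eq = 26.68 N/m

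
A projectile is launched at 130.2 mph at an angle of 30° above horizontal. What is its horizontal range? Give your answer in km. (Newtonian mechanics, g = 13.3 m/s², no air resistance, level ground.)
R = v₀² sin(2θ) / g (with unit conversion) = 0.2206 km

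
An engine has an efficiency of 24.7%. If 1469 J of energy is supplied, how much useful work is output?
W_out = η × W_in = 0.247 × 1469 = 362.84 J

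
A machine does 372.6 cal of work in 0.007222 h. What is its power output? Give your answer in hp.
P = W/t = 1559 J / 26 s = 59.96 W = 0.08041 hp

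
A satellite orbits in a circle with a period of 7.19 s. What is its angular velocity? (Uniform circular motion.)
ω = 2π/T = 2π/7.19 = 0.8739 rad/s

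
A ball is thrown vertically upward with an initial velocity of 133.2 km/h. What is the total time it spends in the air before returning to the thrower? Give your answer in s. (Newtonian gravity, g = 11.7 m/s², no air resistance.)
t_total = 2v₀/g (with unit conversion) = 6.325 s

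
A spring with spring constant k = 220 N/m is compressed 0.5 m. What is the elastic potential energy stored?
PE = ½kx² = ½×220×0.5² = 27.5 J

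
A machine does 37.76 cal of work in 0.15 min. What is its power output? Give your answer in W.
P = W/t = 158 J / 9 s = 17.55 W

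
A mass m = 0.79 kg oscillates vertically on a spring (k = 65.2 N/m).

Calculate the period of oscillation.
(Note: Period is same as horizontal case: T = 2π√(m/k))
T = 2π√(m/k) = 2π√(0.79/65.2) = 0.6916 s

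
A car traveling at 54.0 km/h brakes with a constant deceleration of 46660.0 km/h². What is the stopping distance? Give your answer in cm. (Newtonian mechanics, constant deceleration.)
d = v₀² / (2a) (with unit conversion) = 3125.0 cm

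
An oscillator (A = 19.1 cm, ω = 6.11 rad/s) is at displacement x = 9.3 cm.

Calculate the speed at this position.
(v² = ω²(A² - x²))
v = ω√(A² − x²) = 6.11×√(0.191² − 0.093²) = 1.019 m/s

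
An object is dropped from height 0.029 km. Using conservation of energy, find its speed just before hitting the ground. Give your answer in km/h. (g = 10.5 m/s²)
mgh = ½mv² → v = √(2gh) = √(2×10.5×29) = 24.68 m/s = 88.84 km/h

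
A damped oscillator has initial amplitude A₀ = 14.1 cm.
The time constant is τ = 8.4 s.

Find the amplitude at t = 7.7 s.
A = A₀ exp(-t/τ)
A = A₀ exp(−t/τ) = 14.1×exp(−7.7/8.4) = 5.638 cm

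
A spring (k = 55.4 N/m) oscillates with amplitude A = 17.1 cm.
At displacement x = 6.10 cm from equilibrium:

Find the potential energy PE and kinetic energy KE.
E_total = ½kA² = ½×55.4×(0.171)² = 0.81 J
PE = ½kx² = ½×55.4×(0.061)² = 0.1031 J
KE = E_total − PE = 0.7069 J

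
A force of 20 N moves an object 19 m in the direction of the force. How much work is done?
W = Fd = 20×19 = 380.0 J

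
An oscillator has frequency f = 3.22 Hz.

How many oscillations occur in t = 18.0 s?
n = f×t = 3.22×18.0 = 57.96 oscillations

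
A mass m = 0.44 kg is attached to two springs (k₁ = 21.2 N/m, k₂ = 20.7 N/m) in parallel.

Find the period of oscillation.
k_eq = k₁+k₂ = 41.9 N/m
T = 2π√(m/k_eq) = 2π√(0.44/41.9) = 0.6439 s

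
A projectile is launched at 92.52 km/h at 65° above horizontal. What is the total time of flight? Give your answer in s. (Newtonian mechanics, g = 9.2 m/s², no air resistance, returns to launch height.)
T = 2v₀sin(θ)/g (with unit conversion) = 5.064 s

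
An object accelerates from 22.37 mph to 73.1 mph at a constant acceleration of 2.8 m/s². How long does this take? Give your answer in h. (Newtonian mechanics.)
t = (v - v₀)/a (with unit conversion) = 0.00225 h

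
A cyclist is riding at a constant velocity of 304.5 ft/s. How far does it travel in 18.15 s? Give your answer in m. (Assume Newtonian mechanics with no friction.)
d = vt (with unit conversion) = 1685.0 m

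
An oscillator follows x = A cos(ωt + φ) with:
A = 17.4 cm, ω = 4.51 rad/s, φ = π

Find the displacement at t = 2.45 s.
x = A cos(ωt + φ) = 17.4×cos(4.51×2.45 + π) = -0.9379 cm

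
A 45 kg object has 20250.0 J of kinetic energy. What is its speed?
KE = ½mv² → v = √(2KE/m) = √(2×20250.0/45) = 30.0 m/s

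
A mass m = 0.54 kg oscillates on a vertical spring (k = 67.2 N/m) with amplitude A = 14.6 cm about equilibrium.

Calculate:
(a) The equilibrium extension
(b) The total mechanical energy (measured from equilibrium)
x_eq = mg/k = 0.54×9.81/67.2 = 0.07883 m = 7.883 cm
E = ½kA² = ½×67.2×(0.146)² = 0.7162 J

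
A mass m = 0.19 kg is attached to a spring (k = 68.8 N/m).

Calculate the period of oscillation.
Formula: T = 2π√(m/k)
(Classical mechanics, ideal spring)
T = 2π√(m/k) = 2π√(0.19/68.8) = 0.3302 s; f = 1/T = 3.029 Hz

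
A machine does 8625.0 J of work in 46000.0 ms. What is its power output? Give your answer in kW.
P = W/t = 8625 J / 46 s = 187.5 W = 0.1875 kW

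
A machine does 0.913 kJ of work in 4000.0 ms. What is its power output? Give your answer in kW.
P = W/t = 913 J / 4 s = 228.2 W = 0.2283 kW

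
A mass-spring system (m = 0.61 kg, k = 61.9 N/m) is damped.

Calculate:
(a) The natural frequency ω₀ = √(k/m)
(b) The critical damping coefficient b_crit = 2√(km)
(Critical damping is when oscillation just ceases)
ω₀ = √(k/m) = √(61.9/0.61) = 10.07 rad/s
b_crit = 2√(km) = 2√(61.9×0.61) = 12.29 kg/s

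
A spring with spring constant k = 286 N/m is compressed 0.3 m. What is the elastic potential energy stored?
PE = ½kx² = ½×286×0.3² = 12.87 J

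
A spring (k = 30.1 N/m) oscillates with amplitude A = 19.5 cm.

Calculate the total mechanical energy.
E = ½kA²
E = ½kA² = ½×30.1×(0.195)² = 0.5723 J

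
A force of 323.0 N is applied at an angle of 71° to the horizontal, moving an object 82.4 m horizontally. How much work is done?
W = Fd cosθ = 323.0×82.4×cos(71°) = 8665.1 J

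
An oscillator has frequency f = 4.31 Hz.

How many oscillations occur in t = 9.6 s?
n = f×t = 4.31×9.6 = 41.38 oscillations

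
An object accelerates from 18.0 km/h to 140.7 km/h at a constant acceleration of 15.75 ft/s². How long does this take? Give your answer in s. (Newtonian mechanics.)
t = (v - v₀)/a (with unit conversion) = 7.1 s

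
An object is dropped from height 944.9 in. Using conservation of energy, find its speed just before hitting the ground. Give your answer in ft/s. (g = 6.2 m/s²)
mgh = ½mv² → v = √(2gh) = √(2×6.2×24) = 17.25 m/s = 56.6 ft/s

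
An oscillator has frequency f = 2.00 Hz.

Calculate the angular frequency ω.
ω = 2πf = 2π×2.0 = 12.57 rad/s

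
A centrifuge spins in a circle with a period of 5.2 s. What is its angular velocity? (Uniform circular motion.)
ω = 2π/T = 2π/5.2 = 1.2083 rad/s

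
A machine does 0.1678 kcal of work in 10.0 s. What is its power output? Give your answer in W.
P = W/t = 702.1 J / 10 s = 70.21 W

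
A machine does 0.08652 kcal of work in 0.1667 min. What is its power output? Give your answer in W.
P = W/t = 362 J / 10 s = 36.19 W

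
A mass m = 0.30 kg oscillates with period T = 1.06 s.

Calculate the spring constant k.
T = 2π√(m/k) → k = m(2π/T)² = 0.3×(2π/1.06)² = 10.54 N/m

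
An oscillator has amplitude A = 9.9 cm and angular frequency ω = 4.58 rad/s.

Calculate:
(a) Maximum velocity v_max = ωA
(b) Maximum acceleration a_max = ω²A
v_max = ωA = 4.58×0.099 = 0.4534 m/s
a_max = ω²A = 4.58²×0.099 = 2.077 m/s²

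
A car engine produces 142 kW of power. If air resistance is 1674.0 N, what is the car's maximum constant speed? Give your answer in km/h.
P = Fv → v = P/F = 142000 W / 1674 N = 84.83 m/s = 305.4 km/h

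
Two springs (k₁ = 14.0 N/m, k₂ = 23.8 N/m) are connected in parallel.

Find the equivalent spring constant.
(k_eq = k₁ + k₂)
k_eq = k₁ + k₂ = 14.0 + 23.8 = 37.8 N/m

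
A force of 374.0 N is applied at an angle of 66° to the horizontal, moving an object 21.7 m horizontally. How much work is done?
W = Fd cosθ = 374.0×21.7×cos(66°) = 3301.0 J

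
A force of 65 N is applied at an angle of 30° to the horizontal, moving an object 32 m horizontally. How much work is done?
W = Fd cosθ = 65×32×cos(30°) = 1801.3 J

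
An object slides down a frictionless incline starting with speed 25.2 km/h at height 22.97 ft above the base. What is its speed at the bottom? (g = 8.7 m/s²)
½mv₀² + mgh = ½mv² → v = √(v₀² + 2gh) = √(7² + 2×8.7×7.001) = 13.07 m/s = 47.05 km/h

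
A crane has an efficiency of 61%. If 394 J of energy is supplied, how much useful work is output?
W_out = η × W_in = 0.61 × 394 = 240.34 J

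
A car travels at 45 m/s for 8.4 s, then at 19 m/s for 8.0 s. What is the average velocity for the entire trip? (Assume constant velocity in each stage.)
d₁ = v₁t₁ = 45 × 8.4 = 378 m
d₂ = v₂t₂ = 19 × 8.0 = 152 m
d_total = 530.0 m, t_total = 16.4 s
v_avg = d_total/t_total = 530.0/16.4 = 32.32 m/s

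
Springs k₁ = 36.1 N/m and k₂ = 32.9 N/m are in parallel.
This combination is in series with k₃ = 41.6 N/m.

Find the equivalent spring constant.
k₁₂ = k₁ + k₂ = 69 N/m (parallel)
1/k_eq = 1/k₁₂ + 1/k₃ → k_eq = 25.95 N/m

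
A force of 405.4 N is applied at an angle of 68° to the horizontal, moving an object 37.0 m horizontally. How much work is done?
W = Fd cosθ = 405.4×37.0×cos(68°) = 5619.0 J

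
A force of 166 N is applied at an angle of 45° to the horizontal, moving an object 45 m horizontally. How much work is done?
W = Fd cosθ = 166×45×cos(45°) = 5282.1 J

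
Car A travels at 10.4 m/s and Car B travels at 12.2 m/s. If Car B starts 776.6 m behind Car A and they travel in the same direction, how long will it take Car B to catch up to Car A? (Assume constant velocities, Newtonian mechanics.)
Relative speed: v_rel = 12.2 - 10.4 = 1.8 m/s
Time to catch: t = d₀/v_rel = 776.6/1.8 = 431.44 s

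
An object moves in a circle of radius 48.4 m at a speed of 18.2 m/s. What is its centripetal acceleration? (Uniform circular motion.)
a_c = v²/r = 18.2²/48.4 = 331.24/48.4 = 6.84 m/s²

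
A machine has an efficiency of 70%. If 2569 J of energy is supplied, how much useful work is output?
W_out = η × W_in = 0.7 × 2569 = 1798.3 J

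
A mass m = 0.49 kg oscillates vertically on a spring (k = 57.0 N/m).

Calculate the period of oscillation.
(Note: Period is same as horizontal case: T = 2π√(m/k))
T = 2π√(m/k) = 2π√(0.49/57.0) = 0.5826 s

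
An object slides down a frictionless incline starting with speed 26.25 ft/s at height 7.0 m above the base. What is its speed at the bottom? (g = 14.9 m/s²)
½mv₀² + mgh = ½mv² → v = √(v₀² + 2gh) = √(8.001² + 2×14.9×7) = 16.51 m/s = 54.17 ft/s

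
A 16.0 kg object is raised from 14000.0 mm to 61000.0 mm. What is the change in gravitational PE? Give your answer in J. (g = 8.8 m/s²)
ΔPE = mg(h₂ − h₁) = 16 kg × 8.8 m/s² × (61 − 14) m = 6618 J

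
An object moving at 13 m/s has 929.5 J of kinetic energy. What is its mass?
KE = ½mv² → m = 2KE/v² = 2×929.5/13² = 11.0 kg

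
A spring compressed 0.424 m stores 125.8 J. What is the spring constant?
PE = ½kx² → k = 2PE/x² = 2×125.8/0.424² = 1400.0 N/m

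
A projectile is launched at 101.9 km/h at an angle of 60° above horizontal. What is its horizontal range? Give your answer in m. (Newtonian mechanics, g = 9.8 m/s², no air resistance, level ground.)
R = v₀² sin(2θ) / g (with unit conversion) = 70.8 m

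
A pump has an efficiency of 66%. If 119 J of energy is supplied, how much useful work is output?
W_out = η × W_in = 0.66 × 119 = 78.54 J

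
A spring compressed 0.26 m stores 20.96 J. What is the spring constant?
PE = ½kx² → k = 2PE/x² = 2×20.96/0.26² = 620.1 N/m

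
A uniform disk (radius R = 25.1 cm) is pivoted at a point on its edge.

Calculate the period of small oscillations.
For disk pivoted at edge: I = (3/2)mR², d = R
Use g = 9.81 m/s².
I/m = (3/2)R² = 0.0945 m²; d = R = 0.251 m
T = 2π√((3/2)R²/(gR)) = 2π√(3R/(2g)) = 1.231 s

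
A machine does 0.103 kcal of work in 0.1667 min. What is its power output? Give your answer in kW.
P = W/t = 431 J / 10 s = 43.09 W = 0.04309 kW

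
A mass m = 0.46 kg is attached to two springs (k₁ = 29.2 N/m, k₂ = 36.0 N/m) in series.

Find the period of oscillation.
k_eq = k₁k₂/(k₁+k₂) = 16.12 N/m
T = 2π√(m/k_eq) = 2π√(0.46/16.12) = 1.061 s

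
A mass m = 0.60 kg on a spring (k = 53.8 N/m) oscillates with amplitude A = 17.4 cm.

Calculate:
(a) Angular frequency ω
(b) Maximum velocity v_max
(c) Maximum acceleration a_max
ω = √(k/m) = √(53.8/0.6) = 9.469 rad/s
v_max = ωA = 9.469×0.174 = 1.648 m/s
a_max = ω²A = 9.469²×0.174 = 15.6 m/s²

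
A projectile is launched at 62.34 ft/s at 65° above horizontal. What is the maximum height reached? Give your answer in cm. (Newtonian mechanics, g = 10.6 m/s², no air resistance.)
H = v₀²sin²(θ)/(2g) (with unit conversion) = 1399.0 cm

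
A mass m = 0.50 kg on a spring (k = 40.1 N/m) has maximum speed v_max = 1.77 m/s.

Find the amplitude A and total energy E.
½mv²_max = ½kA² → A = v_max√(m/k) = 1.77×√(0.5/40.1) = 0.1976 m = 19.76 cm
E = ½mv²_max = ½×0.5×1.77² = 0.7832 J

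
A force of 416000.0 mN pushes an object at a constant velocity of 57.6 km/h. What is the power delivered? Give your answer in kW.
P = Fv = 416 N × 16 m/s = 6656 W = 6.656 kW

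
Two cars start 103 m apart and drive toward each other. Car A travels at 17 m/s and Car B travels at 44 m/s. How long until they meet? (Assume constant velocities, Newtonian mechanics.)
Combined speed: v_combined = 17 + 44 = 61 m/s
Time to meet: t = d/61 = 103/61 = 1.69 s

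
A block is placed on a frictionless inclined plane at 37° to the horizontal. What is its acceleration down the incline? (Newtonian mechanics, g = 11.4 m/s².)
a = g sin(θ) = 11.4 × sin(37°) = 11.4 × 0.6018 = 6.86 m/s²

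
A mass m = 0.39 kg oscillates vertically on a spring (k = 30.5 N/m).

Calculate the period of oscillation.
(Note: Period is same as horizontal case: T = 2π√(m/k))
T = 2π√(m/k) = 2π√(0.39/30.5) = 0.7105 s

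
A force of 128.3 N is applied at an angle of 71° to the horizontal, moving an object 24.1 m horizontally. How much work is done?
W = Fd cosθ = 128.3×24.1×cos(71°) = 1006.7 J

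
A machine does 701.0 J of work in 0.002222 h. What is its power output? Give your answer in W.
P = W/t = 701 J / 7.999 s = 87.63 W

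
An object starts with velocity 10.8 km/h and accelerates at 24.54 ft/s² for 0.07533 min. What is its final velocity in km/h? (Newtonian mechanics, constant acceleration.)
v = v₀ + at (with unit conversion) = 132.5 km/h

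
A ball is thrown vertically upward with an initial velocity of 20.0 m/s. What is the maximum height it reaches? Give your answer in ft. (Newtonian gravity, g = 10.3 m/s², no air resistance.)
h_max = v₀²/(2g) (with unit conversion) = 63.71 ft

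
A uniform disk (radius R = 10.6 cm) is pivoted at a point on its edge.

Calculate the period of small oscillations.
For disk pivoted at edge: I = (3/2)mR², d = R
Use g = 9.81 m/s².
I/m = (3/2)R² = 0.01685 m²; d = R = 0.106 m
T = 2π√((3/2)R²/(gR)) = 2π√(3R/(2g)) = 0.7999 s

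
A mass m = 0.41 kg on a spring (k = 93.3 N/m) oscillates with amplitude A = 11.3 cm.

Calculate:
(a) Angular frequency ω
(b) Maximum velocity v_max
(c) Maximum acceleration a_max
ω = √(k/m) = √(93.3/0.41) = 15.09 rad/s
v_max = ωA = 15.09×0.113 = 1.705 m/s
a_max = ω²A = 15.09²×0.113 = 25.71 m/s²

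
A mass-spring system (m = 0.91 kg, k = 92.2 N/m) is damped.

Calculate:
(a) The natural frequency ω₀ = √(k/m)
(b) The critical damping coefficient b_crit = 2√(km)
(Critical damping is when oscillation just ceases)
ω₀ = √(k/m) = √(92.2/0.91) = 10.07 rad/s
b_crit = 2√(km) = 2√(92.2×0.91) = 18.32 kg/s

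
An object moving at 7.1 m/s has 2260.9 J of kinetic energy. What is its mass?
KE = ½mv² → m = 2KE/v² = 2×2260.9/7.1² = 89.7 kg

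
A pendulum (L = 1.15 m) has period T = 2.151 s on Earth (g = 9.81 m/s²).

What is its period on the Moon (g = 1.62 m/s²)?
T = 2π√(L/g), so T_moon/T_earth = √(g_earth/g_moon)
T_moon = 2π√(1.15/1.62) = 5.294 s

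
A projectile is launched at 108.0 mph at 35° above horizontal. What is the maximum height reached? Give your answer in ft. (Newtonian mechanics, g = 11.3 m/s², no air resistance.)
H = v₀²sin²(θ)/(2g) (with unit conversion) = 111.3 ft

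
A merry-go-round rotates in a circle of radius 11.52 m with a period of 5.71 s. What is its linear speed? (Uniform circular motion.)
v = 2πr/T = 2π×11.52/5.71 = 12.68 m/s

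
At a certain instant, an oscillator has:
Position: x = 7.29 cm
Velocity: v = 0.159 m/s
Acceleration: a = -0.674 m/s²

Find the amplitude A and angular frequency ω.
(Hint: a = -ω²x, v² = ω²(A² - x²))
a = −ω²x → ω = √(|a|/x) = √(0.674/0.0729) = 3.041 rad/s
v² = ω²(A² − x²) → A = √(x² + v²/ω²) = √(0.0729² + 0.159²/3.041²) = 0.08972 m = 8.972 cm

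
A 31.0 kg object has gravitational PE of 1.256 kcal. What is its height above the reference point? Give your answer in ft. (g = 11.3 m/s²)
PE = mgh → h = PE/(mg) = 5255 J / (31 kg × 11.3 m/s²) = 15 m = 49.22 ft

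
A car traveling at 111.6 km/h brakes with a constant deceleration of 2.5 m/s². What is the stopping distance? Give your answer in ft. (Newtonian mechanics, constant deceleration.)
d = v₀² / (2a) (with unit conversion) = 630.6 ft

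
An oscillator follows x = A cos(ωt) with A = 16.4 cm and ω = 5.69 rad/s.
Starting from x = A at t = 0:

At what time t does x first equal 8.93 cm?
cos(ωt) = x/A = 8.93/16.4 = 0.5445
ωt = arccos(0.5445) = 0.995 rad
t = 0.995/5.69 = 0.1749 s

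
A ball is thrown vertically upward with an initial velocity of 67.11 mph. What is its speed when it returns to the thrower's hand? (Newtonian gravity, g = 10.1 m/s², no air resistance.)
By conservation of energy, the ball returns at the same speed = 67.11 mph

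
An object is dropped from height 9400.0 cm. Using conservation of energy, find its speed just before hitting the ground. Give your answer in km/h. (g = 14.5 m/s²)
mgh = ½mv² → v = √(2gh) = √(2×14.5×94) = 52.21 m/s = 188.0 km/h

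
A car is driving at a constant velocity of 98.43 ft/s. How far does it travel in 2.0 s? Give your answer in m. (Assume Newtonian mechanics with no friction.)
d = vt (with unit conversion) = 60.0 m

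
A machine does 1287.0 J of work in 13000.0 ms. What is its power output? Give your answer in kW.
P = W/t = 1287 J / 13 s = 99 W = 0.099 kW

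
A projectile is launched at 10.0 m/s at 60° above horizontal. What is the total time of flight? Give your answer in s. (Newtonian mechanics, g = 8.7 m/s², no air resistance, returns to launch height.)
T = 2v₀sin(θ)/g = 1.991 s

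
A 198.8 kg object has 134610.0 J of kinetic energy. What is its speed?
KE = ½mv² → v = √(2KE/m) = √(2×134610.0/198.8) = 36.8 m/s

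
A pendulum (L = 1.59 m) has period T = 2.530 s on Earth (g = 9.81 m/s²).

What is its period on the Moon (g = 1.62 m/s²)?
T = 2π√(L/g), so T_moon/T_earth = √(g_earth/g_moon)
T_moon = 2π√(1.59/1.62) = 6.225 s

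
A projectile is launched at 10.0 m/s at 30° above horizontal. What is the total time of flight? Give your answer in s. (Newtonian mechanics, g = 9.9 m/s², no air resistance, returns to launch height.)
T = 2v₀sin(θ)/g = 1.01 s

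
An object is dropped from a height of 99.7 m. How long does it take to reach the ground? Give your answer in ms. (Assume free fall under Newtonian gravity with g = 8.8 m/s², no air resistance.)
t = √(2h/g) (with unit conversion) = 4760.0 ms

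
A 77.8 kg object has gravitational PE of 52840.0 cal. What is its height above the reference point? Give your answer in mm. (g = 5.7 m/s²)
PE = mgh → h = PE/(mg) = 2.211e+05 J / (77.8 kg × 5.7 m/s²) = 498.5 m = 498500.0 mm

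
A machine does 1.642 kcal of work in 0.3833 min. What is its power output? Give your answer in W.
P = W/t = 6870 J / 23 s = 298.7 W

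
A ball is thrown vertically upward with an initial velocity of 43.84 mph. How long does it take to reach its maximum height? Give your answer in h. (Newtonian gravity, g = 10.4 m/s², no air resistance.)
t_up = v₀/g (with unit conversion) = 0.0005235 h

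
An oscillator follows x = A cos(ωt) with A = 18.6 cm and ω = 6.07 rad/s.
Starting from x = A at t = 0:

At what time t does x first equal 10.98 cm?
cos(ωt) = x/A = 10.98/18.6 = 0.5903
ωt = arccos(0.5903) = 0.9393 rad
t = 0.9393/6.07 = 0.1548 s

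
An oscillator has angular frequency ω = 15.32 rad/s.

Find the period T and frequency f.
T = 2π/ω = 2π/15.32 = 0.4101 s; f = ω/2π = 2.438 Hz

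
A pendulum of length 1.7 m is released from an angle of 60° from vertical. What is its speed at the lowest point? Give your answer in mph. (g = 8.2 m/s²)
h = L(1 − cosθ) = 1.7×(1 − cos60°) = 0.85 m
v = √(2gh) = √(2×8.2×0.85) = 3.734 m/s = 8.352 mph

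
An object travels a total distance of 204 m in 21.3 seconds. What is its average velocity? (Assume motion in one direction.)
v_avg = Δd / Δt = 204 / 21.3 = 9.58 m/s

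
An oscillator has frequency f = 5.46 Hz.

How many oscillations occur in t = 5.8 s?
n = f×t = 5.46×5.8 = 31.67 oscillations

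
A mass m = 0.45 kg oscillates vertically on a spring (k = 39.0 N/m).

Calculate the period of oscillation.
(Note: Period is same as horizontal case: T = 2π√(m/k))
T = 2π√(m/k) = 2π√(0.45/39.0) = 0.6749 s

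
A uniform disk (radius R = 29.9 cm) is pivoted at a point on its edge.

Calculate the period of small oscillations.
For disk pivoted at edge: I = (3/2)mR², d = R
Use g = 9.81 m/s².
I/m = (3/2)R² = 0.1341 m²; d = R = 0.299 m
T = 2π√((3/2)R²/(gR)) = 2π√(3R/(2g)) = 1.343 s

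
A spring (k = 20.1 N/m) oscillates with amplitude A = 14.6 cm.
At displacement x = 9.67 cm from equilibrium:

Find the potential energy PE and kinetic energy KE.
E_total = ½kA² = ½×20.1×(0.146)² = 0.2142 J
PE = ½kx² = ½×20.1×(0.0967)² = 0.09398 J
KE = E_total − PE = 0.1202 J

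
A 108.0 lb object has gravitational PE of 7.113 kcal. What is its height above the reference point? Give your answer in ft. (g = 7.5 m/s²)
PE = mgh → h = PE/(mg) = 2.976e+04 J / (48.99 kg × 7.5 m/s²) = 81 m = 265.8 ft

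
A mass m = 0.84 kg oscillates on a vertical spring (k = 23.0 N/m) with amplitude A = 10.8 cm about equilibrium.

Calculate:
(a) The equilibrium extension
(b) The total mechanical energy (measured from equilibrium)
x_eq = mg/k = 0.84×9.81/23.0 = 0.3583 m = 35.83 cm
E = ½kA² = ½×23.0×(0.108)² = 0.1341 J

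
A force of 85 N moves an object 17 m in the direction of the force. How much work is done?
W = Fd = 85×17 = 1445.0 J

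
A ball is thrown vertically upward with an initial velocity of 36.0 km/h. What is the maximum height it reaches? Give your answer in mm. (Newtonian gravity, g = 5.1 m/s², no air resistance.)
h_max = v₀²/(2g) (with unit conversion) = 9804.0 mm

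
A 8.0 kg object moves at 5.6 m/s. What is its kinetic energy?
KE = ½mv² = ½×8.0×5.6² = 125.44 J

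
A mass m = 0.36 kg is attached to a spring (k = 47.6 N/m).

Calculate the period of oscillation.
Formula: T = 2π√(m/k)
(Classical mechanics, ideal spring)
T = 2π√(m/k) = 2π√(0.36/47.6) = 0.5464 s; f = 1/T = 1.83 Hz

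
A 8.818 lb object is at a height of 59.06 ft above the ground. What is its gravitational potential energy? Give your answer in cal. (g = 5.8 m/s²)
PE = mgh = 4 kg × 5.8 m/s² × 18 m = 417.6 J = 99.81 cal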